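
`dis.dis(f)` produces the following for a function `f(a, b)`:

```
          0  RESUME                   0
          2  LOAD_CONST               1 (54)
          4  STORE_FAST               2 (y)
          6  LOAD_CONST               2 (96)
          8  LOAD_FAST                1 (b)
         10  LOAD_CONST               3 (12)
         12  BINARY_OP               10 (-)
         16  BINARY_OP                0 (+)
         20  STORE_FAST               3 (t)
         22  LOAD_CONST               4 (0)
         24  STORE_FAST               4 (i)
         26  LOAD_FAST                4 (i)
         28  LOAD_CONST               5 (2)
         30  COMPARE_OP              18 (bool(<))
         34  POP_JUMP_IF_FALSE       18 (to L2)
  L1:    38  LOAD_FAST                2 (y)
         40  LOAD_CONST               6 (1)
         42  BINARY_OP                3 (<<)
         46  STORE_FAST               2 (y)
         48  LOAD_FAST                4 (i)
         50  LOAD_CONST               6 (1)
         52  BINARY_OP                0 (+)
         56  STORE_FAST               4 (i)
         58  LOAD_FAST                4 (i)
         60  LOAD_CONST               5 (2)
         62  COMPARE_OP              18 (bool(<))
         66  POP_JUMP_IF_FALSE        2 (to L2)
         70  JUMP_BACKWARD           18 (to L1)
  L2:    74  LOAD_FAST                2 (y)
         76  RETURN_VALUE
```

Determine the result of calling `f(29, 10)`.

216

LOAD_CONST → push 54. Stack: [54]
STORE_FAST y → y=54. Stack: []
LOAD_CONST → push 96. Stack: [96]
LOAD_FAST b → push 10. Stack: [96, 10]
LOAD_CONST → push 12. Stack: [96, 10, 12]
BINARY_OP - → 10 - 12 = -2. Stack: [96, -2]
BINARY_OP + → 96 + -2 = 94. Stack: [94]
STORE_FAST t → t=94. Stack: []
LOAD_CONST → push 0. Stack: [0]
STORE_FAST i → i=0. Stack: []
LOAD_FAST i → push 0. Stack: [0]
LOAD_CONST → push 2. Stack: [0, 2]
COMPARE_OP bool(<) → 0 vs 2 = True. Stack: [True]
POP_JUMP_IF_FALSE → pop True; no jump. Stack: []
LOAD_FAST y → push 54. Stack: [54]
LOAD_CONST → push 1. Stack: [54, 1]
BINARY_OP << → 54 << 1 = 108. Stack: [108]
STORE_FAST y → y=108. Stack: []
LOAD_FAST i → push 0. Stack: [0]
LOAD_CONST → push 1. Stack: [0, 1]
BINARY_OP + → 0 + 1 = 1. Stack: [1]
STORE_FAST i → i=1. Stack: []
LOAD_FAST i → push 1. Stack: [1]
LOAD_CONST → push 2. Stack: [1, 2]
COMPARE_OP bool(<) → 1 vs 2 = True. Stack: [True]
POP_JUMP_IF_FALSE → pop True; no jump. Stack: []
LOAD_FAST y → push 108. Stack: [108]
LOAD_CONST → push 1. Stack: [108, 1]
BINARY_OP << → 108 << 1 = 216. Stack: [216]
STORE_FAST y → y=216. Stack: []
LOAD_FAST i → push 1. Stack: [1]
LOAD_CONST → push 1. Stack: [1, 1]
BINARY_OP + → 1 + 1 = 2. Stack: [2]
STORE_FAST i → i=2. Stack: []
LOAD_FAST i → push 2. Stack: [2]
LOAD_CONST → push 2. Stack: [2, 2]
COMPARE_OP bool(<) → 2 vs 2 = False. Stack: [False]
POP_JUMP_IF_FALSE → pop False; jump. Stack: []
LOAD_FAST y → push 216. Stack: [216]
RETURN_VALUE → return 216.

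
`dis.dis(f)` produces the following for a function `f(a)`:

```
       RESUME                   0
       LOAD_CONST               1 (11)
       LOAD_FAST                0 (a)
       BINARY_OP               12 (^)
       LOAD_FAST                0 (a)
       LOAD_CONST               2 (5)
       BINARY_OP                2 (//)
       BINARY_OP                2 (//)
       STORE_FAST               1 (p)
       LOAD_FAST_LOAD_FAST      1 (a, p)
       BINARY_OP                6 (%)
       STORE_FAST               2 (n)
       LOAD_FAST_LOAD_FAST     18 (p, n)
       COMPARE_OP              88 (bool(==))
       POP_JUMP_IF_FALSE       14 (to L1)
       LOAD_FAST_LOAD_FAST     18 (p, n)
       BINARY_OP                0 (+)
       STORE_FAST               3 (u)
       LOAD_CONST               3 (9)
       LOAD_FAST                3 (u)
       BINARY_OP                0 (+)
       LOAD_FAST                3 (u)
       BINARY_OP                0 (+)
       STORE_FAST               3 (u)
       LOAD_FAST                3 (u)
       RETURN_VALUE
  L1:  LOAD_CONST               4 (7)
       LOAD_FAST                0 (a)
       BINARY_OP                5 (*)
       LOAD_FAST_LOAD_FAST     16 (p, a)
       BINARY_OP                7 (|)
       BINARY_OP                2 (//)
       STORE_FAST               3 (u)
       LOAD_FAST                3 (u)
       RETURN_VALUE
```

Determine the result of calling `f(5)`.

2

LOAD_CONST → push 11. Stack: [11]
LOAD_FAST a → push 5. Stack: [11, 5]
BINARY_OP ^ → 11 ^ 5 = 14. Stack: [14]
LOAD_FAST a → push 5. Stack: [14, 5]
LOAD_CONST → push 5. Stack: [14, 5, 5]
BINARY_OP // → 5 // 5 = 1. Stack: [14, 1]
BINARY_OP // → 14 // 1 = 14. Stack: [14]
STORE_FAST p → p=14. Stack: []
LOAD_FAST_LOAD_FAST a,p → push 5,14. Stack: [5, 14]
BINARY_OP % → 5 % 14 = 5. Stack: [5]
STORE_FAST n → n=5. Stack: []
LOAD_FAST_LOAD_FAST p,n → push 14,5. Stack: [14, 5]
COMPARE_OP bool(==) → 14 vs 5 = False. Stack: [False]
POP_JUMP_IF_FALSE → pop False; jump. Stack: []
LOAD_CONST → push 7. Stack: [7]
LOAD_FAST a → push 5. Stack: [7, 5]
BINARY_OP * → 7 * 5 = 35. Stack: [35]
LOAD_FAST_LOAD_FAST p,a → push 14,5. Stack: [35, 14, 5]
BINARY_OP | → 14 | 5 = 15. Stack: [35, 15]
BINARY_OP // → 35 // 15 = 2. Stack: [2]
STORE_FAST u → u=2. Stack: []
LOAD_FAST u → push 2. Stack: [2]
RETURN_VALUE → return 2.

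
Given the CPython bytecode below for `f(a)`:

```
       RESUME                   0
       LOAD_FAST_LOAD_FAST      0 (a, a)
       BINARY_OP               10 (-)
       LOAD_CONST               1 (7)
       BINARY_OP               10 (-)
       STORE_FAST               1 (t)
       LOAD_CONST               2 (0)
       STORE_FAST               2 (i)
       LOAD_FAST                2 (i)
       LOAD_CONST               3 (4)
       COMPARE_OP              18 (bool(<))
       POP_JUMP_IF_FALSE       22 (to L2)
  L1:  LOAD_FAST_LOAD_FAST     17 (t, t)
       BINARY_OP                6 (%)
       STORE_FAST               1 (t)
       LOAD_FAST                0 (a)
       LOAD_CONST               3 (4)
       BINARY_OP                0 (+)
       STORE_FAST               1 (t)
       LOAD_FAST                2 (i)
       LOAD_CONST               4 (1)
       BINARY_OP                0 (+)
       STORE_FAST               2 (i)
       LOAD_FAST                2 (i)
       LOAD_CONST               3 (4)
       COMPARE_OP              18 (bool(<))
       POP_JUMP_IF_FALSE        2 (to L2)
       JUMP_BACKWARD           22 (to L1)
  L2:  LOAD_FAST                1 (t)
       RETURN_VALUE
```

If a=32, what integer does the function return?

LOAD_FAST_LOAD_FAST a,a → push 32,32
BINARY_OP - → 32 - 32 = 0
LOAD_CONST → push 7
BINARY_OP - → 0 - 7 = -7
STORE_FAST t → t=-7
LOAD_CONST → push 0
STORE_FAST i → i=0
LOAD_FAST i → push 0
LOAD_CONST → push 4
COMPARE_OP bool(<) → 0 vs 4 = True
POP_JUMP_IF_FALSE → pop True; no jump
LOAD_FAST_LOAD_FAST t,t → push -7,-7
BINARY_OP % → -7 % -7 = 0
STORE_FAST t → t=0
LOAD_FAST a → push 32
LOAD_CONST → push 4
BINARY_OP + → 32 + 4 = 36
STORE_FAST t → t=36
LOAD_FAST i → push 0
LOAD_CONST → push 1
BINARY_OP + → 0 + 1 = 1
STORE_FAST i → i=1
LOAD_FAST i → push 1
LOAD_CONST → push 4
COMPARE_OP bool(<) → 1 vs 4 = True
POP_JUMP_IF_FALSE → pop True; no jump
LOAD_FAST_LOAD_FAST t,t → push 36,36
BINARY_OP % → 36 % 36 = 0
STORE_FAST t → t=0
LOAD_FAST a → push 32
LOAD_CONST → push 4
BINARY_OP + → 32 + 4 = 36
STORE_FAST t → t=36
LOAD_FAST i → push 1
LOAD_CONST → push 1
BINARY_OP + → 1 + 1 = 2
STORE_FAST i → i=2
LOAD_FAST i → push 2
LOAD_CONST → push 4
COMPARE_OP bool(<) → 2 vs 4 = True
POP_JUMP_IF_FALSE → pop True; no jump
LOAD_FAST_LOAD_FAST t,t → push 36,36
BINARY_OP % → 36 % 36 = 0
STORE_FAST t → t=0
LOAD_FAST a → push 32
LOAD_CONST → push 4
BINARY_OP + → 32 + 4 = 36
STORE_FAST t → t=36
LOAD_FAST i → push 2
LOAD_CONST → push 1
BINARY_OP + → 2 + 1 = 3
STORE_FAST i → i=3
LOAD_FAST i → push 3
LOAD_CONST → push 4
COMPARE_OP bool(<) → 3 vs 4 = True
POP_JUMP_IF_FALSE → pop True; no jump
LOAD_FAST_LOAD_FAST t,t → push 36,36
BINARY_OP % → 36 % 36 = 0
STORE_FAST t → t=0
LOAD_FAST a → push 32
LOAD_CONST → push 4
BINARY_OP + → 32 + 4 = 36
STORE_FAST t → t=36
LOAD_FAST i → push 3
LOAD_CONST → push 1
BINARY_OP + → 3 + 1 = 4
STORE_FAST i → i=4
LOAD_FAST i → push 4
LOAD_CONST → push 4
COMPARE_OP bool(<) → 4 vs 4 = False
POP_JUMP_IF_FALSE → pop False; jump
LOAD_FAST t → push 36
RETURN_VALUE → return 36.

36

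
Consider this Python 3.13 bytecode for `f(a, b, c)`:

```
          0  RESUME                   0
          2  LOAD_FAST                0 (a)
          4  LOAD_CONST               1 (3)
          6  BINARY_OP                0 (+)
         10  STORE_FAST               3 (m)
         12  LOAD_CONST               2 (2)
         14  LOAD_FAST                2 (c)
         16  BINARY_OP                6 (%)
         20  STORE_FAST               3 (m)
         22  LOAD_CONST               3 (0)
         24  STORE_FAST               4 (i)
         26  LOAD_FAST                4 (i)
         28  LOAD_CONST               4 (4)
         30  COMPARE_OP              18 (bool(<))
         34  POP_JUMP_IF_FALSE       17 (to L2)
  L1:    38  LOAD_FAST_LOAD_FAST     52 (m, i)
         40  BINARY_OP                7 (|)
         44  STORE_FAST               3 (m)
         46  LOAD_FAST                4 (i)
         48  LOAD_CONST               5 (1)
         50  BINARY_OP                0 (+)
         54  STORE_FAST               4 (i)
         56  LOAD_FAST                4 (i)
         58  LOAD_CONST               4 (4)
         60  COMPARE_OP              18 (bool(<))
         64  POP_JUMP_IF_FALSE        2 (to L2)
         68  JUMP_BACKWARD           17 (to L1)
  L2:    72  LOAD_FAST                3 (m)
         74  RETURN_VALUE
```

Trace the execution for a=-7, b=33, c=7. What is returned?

LOAD_FAST a → push -7. Stack: [-7]
LOAD_CONST → push 3. Stack: [-7, 3]
BINARY_OP + → -7 + 3 = -4. Stack: [-4]
STORE_FAST m → m=-4. Stack: []
LOAD_CONST → push 2. Stack: [2]
LOAD_FAST c → push 7. Stack: [2, 7]
BINARY_OP % → 2 % 7 = 2. Stack: [2]
STORE_FAST m → m=2. Stack: []
LOAD_CONST → push 0. Stack: [0]
STORE_FAST i → i=0. Stack: []
LOAD_FAST i → push 0. Stack: [0]
LOAD_CONST → push 4. Stack: [0, 4]
COMPARE_OP bool(<) → 0 vs 4 = True. Stack: [True]
POP_JUMP_IF_FALSE → pop True; no jump. Stack: []
LOAD_FAST_LOAD_FAST m,i → push 2,0. Stack: [2, 0]
BINARY_OP | → 2 | 0 = 2. Stack: [2]
STORE_FAST m → m=2. Stack: []
LOAD_FAST i → push 0. Stack: [0]
LOAD_CONST → push 1. Stack: [0, 1]
BINARY_OP + → 0 + 1 = 1. Stack: [1]
STORE_FAST i → i=1. Stack: []
LOAD_FAST i → push 1. Stack: [1]
LOAD_CONST → push 4. Stack: [1, 4]
COMPARE_OP bool(<) → 1 vs 4 = True. Stack: [True]
POP_JUMP_IF_FALSE → pop True; no jump. Stack: []
LOAD_FAST_LOAD_FAST m,i → push 2,1. Stack: [2, 1]
BINARY_OP | → 2 | 1 = 3. Stack: [3]
STORE_FAST m → m=3. Stack: []
LOAD_FAST i → push 1. Stack: [1]
LOAD_CONST → push 1. Stack: [1, 1]
BINARY_OP + → 1 + 1 = 2. Stack: [2]
STORE_FAST i → i=2. Stack: []
LOAD_FAST i → push 2. Stack: [2]
LOAD_CONST → push 4. Stack: [2, 4]
COMPARE_OP bool(<) → 2 vs 4 = True. Stack: [True]
POP_JUMP_IF_FALSE → pop True; no jump. Stack: []
LOAD_FAST_LOAD_FAST m,i → push 3,2. Stack: [3, 2]
BINARY_OP | → 3 | 2 = 3. Stack: [3]
STORE_FAST m → m=3. Stack: []
LOAD_FAST i → push 2. Stack: [2]
LOAD_CONST → push 1. Stack: [2, 1]
BINARY_OP + → 2 + 1 = 3. Stack: [3]
STORE_FAST i → i=3. Stack: []
LOAD_FAST i → push 3. Stack: [3]
LOAD_CONST → push 4. Stack: [3, 4]
COMPARE_OP bool(<) → 3 vs 4 = True. Stack: [True]
POP_JUMP_IF_FALSE → pop True; no jump. Stack: []
LOAD_FAST_LOAD_FAST m,i → push 3,3. Stack: [3, 3]
BINARY_OP | → 3 | 3 = 3. Stack: [3]
STORE_FAST m → m=3. Stack: []
LOAD_FAST i → push 3. Stack: [3]
LOAD_CONST → push 1. Stack: [3, 1]
BINARY_OP + → 3 + 1 = 4. Stack: [4]
STORE_FAST i → i=4. Stack: []
LOAD_FAST i → push 4. Stack: [4]
LOAD_CONST → push 4. Stack: [4, 4]
COMPARE_OP bool(<) → 4 vs 4 = False. Stack: [False]
POP_JUMP_IF_FALSE → pop False; jump. Stack: []
LOAD_FAST m → push 3. Stack: [3]
RETURN_VALUE → return 3.

3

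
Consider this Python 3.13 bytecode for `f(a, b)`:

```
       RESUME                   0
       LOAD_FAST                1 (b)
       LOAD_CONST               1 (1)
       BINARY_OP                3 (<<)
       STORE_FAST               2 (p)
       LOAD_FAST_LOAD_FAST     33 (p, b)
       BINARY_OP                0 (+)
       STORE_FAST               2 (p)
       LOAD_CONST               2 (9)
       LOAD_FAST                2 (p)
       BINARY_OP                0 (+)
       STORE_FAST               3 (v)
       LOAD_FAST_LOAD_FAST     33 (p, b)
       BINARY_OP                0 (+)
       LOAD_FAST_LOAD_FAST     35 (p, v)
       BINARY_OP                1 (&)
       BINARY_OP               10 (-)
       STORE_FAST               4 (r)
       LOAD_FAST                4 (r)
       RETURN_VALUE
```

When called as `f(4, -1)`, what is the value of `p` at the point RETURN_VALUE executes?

-3

LOAD_FAST b → push -1. Stack: [-1]
LOAD_CONST → push 1. Stack: [-1, 1]
BINARY_OP << → -1 << 1 = -2. Stack: [-2]
STORE_FAST p → p=-2. Stack: []
LOAD_FAST_LOAD_FAST p,b → push -2,-1. Stack: [-2, -1]
BINARY_OP + → -2 + -1 = -3. Stack: [-3]
STORE_FAST p → p=-3. Stack: []
LOAD_CONST → push 9. Stack: [9]
LOAD_FAST p → push -3. Stack: [9, -3]
BINARY_OP + → 9 + -3 = 6. Stack: [6]
STORE_FAST v → v=6. Stack: []
LOAD_FAST_LOAD_FAST p,b → push -3,-1. Stack: [-3, -1]
BINARY_OP + → -3 + -1 = -4. Stack: [-4]
LOAD_FAST_LOAD_FAST p,v → push -3,6. Stack: [-4, -3, 6]
BINARY_OP & → -3 & 6 = 4. Stack: [-4, 4]
BINARY_OP - → -4 - 4 = -8. Stack: [-8]
STORE_FAST r → r=-8. Stack: []
LOAD_FAST r → push -8. Stack: [-8]
RETURN_VALUE → return -8.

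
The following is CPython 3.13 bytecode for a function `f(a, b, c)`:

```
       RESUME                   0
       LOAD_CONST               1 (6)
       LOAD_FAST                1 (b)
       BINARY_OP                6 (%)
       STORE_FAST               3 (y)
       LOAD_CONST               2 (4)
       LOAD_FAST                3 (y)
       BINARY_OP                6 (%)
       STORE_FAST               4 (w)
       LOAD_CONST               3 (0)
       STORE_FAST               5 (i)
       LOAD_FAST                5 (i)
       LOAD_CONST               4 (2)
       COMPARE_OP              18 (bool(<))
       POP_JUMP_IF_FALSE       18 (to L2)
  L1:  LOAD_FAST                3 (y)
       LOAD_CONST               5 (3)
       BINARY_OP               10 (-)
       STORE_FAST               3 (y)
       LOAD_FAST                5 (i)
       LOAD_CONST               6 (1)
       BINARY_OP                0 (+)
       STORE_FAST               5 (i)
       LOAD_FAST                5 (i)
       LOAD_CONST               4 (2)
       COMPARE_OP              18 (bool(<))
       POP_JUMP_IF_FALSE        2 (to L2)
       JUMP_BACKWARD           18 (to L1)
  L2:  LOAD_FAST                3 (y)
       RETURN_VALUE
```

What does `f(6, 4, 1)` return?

LOAD_CONST → push 6. Stack: [6]
LOAD_FAST b → push 4. Stack: [6, 4]
BINARY_OP % → 6 % 4 = 2. Stack: [2]
STORE_FAST y → y=2. Stack: []
LOAD_CONST → push 4. Stack: [4]
LOAD_FAST y → push 2. Stack: [4, 2]
BINARY_OP % → 4 % 2 = 0. Stack: [0]
STORE_FAST w → w=0. Stack: []
LOAD_CONST → push 0. Stack: [0]
STORE_FAST i → i=0. Stack: []
LOAD_FAST i → push 0. Stack: [0]
LOAD_CONST → push 2. Stack: [0, 2]
COMPARE_OP bool(<) → 0 vs 2 = True. Stack: [True]
POP_JUMP_IF_FALSE → pop True; no jump. Stack: []
LOAD_FAST y → push 2. Stack: [2]
LOAD_CONST → push 3. Stack: [2, 3]
BINARY_OP - → 2 - 3 = -1. Stack: [-1]
STORE_FAST y → y=-1. Stack: []
LOAD_FAST i → push 0. Stack: [0]
LOAD_CONST → push 1. Stack: [0, 1]
BINARY_OP + → 0 + 1 = 1. Stack: [1]
STORE_FAST i → i=1. Stack: []
LOAD_FAST i → push 1. Stack: [1]
LOAD_CONST → push 2. Stack: [1, 2]
COMPARE_OP bool(<) → 1 vs 2 = True. Stack: [True]
POP_JUMP_IF_FALSE → pop True; no jump. Stack: []
LOAD_FAST y → push -1. Stack: [-1]
LOAD_CONST → push 3. Stack: [-1, 3]
BINARY_OP - → -1 - 3 = -4. Stack: [-4]
STORE_FAST y → y=-4. Stack: []
LOAD_FAST i → push 1. Stack: [1]
LOAD_CONST → push 1. Stack: [1, 1]
BINARY_OP + → 1 + 1 = 2. Stack: [2]
STORE_FAST i → i=2. Stack: []
LOAD_FAST i → push 2. Stack: [2]
LOAD_CONST → push 2. Stack: [2, 2]
COMPARE_OP bool(<) → 2 vs 2 = False. Stack: [False]
POP_JUMP_IF_FALSE → pop False; jump. Stack: []
LOAD_FAST y → push -4. Stack: [-4]
RETURN_VALUE → return -4.

-4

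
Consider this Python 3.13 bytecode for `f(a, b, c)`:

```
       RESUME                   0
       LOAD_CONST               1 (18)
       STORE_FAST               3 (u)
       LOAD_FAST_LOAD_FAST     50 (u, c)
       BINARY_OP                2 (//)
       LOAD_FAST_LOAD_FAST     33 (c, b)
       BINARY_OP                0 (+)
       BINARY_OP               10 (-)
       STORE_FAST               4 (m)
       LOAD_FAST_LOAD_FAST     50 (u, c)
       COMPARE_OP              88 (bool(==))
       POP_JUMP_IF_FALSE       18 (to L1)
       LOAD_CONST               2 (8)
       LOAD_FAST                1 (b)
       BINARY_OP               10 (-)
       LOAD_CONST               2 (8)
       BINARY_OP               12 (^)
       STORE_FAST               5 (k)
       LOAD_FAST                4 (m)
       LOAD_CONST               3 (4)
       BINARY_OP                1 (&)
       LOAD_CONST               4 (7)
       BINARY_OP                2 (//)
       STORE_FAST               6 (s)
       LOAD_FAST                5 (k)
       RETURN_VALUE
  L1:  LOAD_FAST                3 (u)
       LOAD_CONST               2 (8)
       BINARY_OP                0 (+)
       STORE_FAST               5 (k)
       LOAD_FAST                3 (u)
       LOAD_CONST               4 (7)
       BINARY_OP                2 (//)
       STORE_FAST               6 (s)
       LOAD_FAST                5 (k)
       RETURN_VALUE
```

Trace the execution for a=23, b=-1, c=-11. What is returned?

LOAD_CONST → push 18. Stack: [18]
STORE_FAST u → u=18. Stack: []
LOAD_FAST_LOAD_FAST u,c → push 18,-11. Stack: [18, -11]
BINARY_OP // → 18 // -11 = -2. Stack: [-2]
LOAD_FAST_LOAD_FAST c,b → push -11,-1. Stack: [-2, -11, -1]
BINARY_OP + → -11 + -1 = -12. Stack: [-2, -12]
BINARY_OP - → -2 - -12 = 10. Stack: [10]
STORE_FAST m → m=10. Stack: []
LOAD_FAST_LOAD_FAST u,c → push 18,-11. Stack: [18, -11]
COMPARE_OP bool(==) → 18 vs -11 = False. Stack: [False]
POP_JUMP_IF_FALSE → pop False; jump. Stack: []
LOAD_FAST u → push 18. Stack: [18]
LOAD_CONST → push 8. Stack: [18, 8]
BINARY_OP + → 18 + 8 = 26. Stack: [26]
STORE_FAST k → k=26. Stack: []
LOAD_FAST u → push 18. Stack: [18]
LOAD_CONST → push 7. Stack: [18, 7]
BINARY_OP // → 18 // 7 = 2. Stack: [2]
STORE_FAST s → s=2. Stack: []
LOAD_FAST k → push 26. Stack: [26]
RETURN_VALUE → return 26.

26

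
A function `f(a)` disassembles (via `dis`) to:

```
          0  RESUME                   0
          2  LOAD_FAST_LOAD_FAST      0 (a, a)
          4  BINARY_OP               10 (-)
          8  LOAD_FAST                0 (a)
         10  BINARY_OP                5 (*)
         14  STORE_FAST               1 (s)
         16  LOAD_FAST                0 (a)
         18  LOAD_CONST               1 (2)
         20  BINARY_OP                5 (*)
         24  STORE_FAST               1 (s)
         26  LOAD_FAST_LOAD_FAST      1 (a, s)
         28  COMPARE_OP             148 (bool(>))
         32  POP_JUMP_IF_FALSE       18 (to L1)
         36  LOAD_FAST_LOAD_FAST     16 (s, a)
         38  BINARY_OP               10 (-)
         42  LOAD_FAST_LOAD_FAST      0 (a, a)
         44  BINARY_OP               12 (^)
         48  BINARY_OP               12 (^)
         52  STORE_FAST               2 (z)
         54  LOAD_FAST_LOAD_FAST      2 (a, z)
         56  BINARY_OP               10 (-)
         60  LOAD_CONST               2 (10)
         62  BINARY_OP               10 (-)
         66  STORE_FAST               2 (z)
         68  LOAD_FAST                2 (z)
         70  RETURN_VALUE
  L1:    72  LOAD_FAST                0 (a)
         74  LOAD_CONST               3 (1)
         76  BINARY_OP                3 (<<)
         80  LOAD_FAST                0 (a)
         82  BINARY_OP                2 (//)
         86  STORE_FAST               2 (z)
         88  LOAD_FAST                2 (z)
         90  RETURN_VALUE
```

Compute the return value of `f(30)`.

2

LOAD_FAST_LOAD_FAST a,a → push 30,30. Stack: [30, 30]
BINARY_OP - → 30 - 30 = 0. Stack: [0]
LOAD_FAST a → push 30. Stack: [0, 30]
BINARY_OP * → 0 * 30 = 0. Stack: [0]
STORE_FAST s → s=0. Stack: []
LOAD_FAST a → push 30. Stack: [30]
LOAD_CONST → push 2. Stack: [30, 2]
BINARY_OP * → 30 * 2 = 60. Stack: [60]
STORE_FAST s → s=60. Stack: []
LOAD_FAST_LOAD_FAST a,s → push 30,60. Stack: [30, 60]
COMPARE_OP bool(>) → 30 vs 60 = False. Stack: [False]
POP_JUMP_IF_FALSE → pop False; jump. Stack: []
LOAD_FAST a → push 30. Stack: [30]
LOAD_CONST → push 1. Stack: [30, 1]
BINARY_OP << → 30 << 1 = 60. Stack: [60]
LOAD_FAST a → push 30. Stack: [60, 30]
BINARY_OP // → 60 // 30 = 2. Stack: [2]
STORE_FAST z → z=2. Stack: []
LOAD_FAST z → push 2. Stack: [2]
RETURN_VALUE → return 2.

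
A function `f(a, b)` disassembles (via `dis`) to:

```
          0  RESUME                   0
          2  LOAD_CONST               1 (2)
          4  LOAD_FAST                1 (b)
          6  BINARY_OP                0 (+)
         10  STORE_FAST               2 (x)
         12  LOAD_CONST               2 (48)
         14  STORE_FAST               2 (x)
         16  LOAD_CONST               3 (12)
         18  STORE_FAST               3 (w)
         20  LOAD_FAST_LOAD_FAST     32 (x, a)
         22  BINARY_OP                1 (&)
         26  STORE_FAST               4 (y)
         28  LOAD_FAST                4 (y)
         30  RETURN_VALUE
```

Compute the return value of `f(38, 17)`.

32

LOAD_CONST → push 2. Stack: [2]
LOAD_FAST b → push 17. Stack: [2, 17]
BINARY_OP + → 2 + 17 = 19. Stack: [19]
STORE_FAST x → x=19. Stack: []
LOAD_CONST → push 48. Stack: [48]
STORE_FAST x → x=48. Stack: []
LOAD_CONST → push 12. Stack: [12]
STORE_FAST w → w=12. Stack: []
LOAD_FAST_LOAD_FAST x,a → push 48,38. Stack: [48, 38]
BINARY_OP & → 48 & 38 = 32. Stack: [32]
STORE_FAST y → y=32. Stack: []
LOAD_FAST y → push 32. Stack: [32]
RETURN_VALUE → return 32.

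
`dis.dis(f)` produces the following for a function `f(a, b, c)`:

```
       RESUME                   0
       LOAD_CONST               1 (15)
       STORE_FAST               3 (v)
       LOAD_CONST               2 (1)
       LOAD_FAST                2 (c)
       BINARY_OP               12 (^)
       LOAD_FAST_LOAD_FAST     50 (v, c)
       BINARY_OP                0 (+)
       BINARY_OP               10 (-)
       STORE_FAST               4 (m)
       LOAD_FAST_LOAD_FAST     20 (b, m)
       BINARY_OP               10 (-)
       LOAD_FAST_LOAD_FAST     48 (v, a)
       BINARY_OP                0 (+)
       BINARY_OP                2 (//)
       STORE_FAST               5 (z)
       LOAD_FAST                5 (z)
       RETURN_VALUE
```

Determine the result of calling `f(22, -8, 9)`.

LOAD_CONST → push 15. Stack: [15]
STORE_FAST v → v=15. Stack: []
LOAD_CONST → push 1. Stack: [1]
LOAD_FAST c → push 9. Stack: [1, 9]
BINARY_OP ^ → 1 ^ 9 = 8. Stack: [8]
LOAD_FAST_LOAD_FAST v,c → push 15,9. Stack: [8, 15, 9]
BINARY_OP + → 15 + 9 = 24. Stack: [8, 24]
BINARY_OP - → 8 - 24 = -16. Stack: [-16]
STORE_FAST m → m=-16. Stack: []
LOAD_FAST_LOAD_FAST b,m → push -8,-16. Stack: [-8, -16]
BINARY_OP - → -8 - -16 = 8. Stack: [8]
LOAD_FAST_LOAD_FAST v,a → push 15,22. Stack: [8, 15, 22]
BINARY_OP + → 15 + 22 = 37. Stack: [8, 37]
BINARY_OP // → 8 // 37 = 0. Stack: [0]
STORE_FAST z → z=0. Stack: []
LOAD_FAST z → push 0. Stack: [0]
RETURN_VALUE → return 0.

0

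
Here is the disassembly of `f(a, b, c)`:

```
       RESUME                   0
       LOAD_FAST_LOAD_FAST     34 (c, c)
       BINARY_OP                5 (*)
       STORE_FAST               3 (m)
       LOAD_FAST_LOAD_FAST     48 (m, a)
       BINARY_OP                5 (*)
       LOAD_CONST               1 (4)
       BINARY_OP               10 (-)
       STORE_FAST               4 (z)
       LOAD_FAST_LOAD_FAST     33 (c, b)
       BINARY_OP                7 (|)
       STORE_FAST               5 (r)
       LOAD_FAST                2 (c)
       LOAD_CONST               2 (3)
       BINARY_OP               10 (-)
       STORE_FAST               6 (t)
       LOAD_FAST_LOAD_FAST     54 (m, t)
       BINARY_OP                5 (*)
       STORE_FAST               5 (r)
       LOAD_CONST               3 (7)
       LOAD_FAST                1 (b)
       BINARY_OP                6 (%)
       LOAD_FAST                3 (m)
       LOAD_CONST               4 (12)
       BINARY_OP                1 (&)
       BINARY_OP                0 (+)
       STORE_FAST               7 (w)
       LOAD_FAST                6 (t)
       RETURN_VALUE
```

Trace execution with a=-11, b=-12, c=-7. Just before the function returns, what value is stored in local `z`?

-543

LOAD_FAST_LOAD_FAST c,c → push -7,-7. Stack: [-7, -7]
BINARY_OP * → -7 * -7 = 49. Stack: [49]
STORE_FAST m → m=49. Stack: []
LOAD_FAST_LOAD_FAST m,a → push 49,-11. Stack: [49, -11]
BINARY_OP * → 49 * -11 = -539. Stack: [-539]
LOAD_CONST → push 4. Stack: [-539, 4]
BINARY_OP - → -539 - 4 = -543. Stack: [-543]
STORE_FAST z → z=-543. Stack: []
LOAD_FAST_LOAD_FAST c,b → push -7,-12. Stack: [-7, -12]
BINARY_OP | → -7 | -12 = -3. Stack: [-3]
STORE_FAST r → r=-3. Stack: []
LOAD_FAST c → push -7. Stack: [-7]
LOAD_CONST → push 3. Stack: [-7, 3]
BINARY_OP - → -7 - 3 = -10. Stack: [-10]
STORE_FAST t → t=-10. Stack: []
LOAD_FAST_LOAD_FAST m,t → push 49,-10. Stack: [49, -10]
BINARY_OP * → 49 * -10 = -490. Stack: [-490]
STORE_FAST r → r=-490. Stack: []
LOAD_CONST → push 7. Stack: [7]
LOAD_FAST b → push -12. Stack: [7, -12]
BINARY_OP % → 7 % -12 = -5. Stack: [-5]
LOAD_FAST m → push 49. Stack: [-5, 49]
LOAD_CONST → push 12. Stack: [-5, 49, 12]
BINARY_OP & → 49 & 12 = 0. Stack: [-5, 0]
BINARY_OP + → -5 + 0 = -5. Stack: [-5]
STORE_FAST w → w=-5. Stack: []
LOAD_FAST t → push -10. Stack: [-10]
RETURN_VALUE → return -10.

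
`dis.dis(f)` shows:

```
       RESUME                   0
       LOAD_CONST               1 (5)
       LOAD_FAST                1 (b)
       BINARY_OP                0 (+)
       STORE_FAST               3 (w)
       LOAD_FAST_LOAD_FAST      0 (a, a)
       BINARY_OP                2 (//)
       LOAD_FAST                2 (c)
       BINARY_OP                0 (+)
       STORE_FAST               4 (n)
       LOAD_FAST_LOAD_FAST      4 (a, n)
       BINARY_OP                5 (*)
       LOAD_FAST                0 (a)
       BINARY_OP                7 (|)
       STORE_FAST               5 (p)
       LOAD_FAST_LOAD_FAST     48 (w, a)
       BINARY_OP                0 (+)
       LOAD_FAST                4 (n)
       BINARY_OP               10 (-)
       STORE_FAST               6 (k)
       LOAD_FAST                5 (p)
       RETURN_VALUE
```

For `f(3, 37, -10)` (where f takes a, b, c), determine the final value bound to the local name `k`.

LOAD_CONST → push 5. Stack: [5]
LOAD_FAST b → push 37. Stack: [5, 37]
BINARY_OP + → 5 + 37 = 42. Stack: [42]
STORE_FAST w → w=42. Stack: []
LOAD_FAST_LOAD_FAST a,a → push 3,3. Stack: [3, 3]
BINARY_OP // → 3 // 3 = 1. Stack: [1]
LOAD_FAST c → push -10. Stack: [1, -10]
BINARY_OP + → 1 + -10 = -9. Stack: [-9]
STORE_FAST n → n=-9. Stack: []
LOAD_FAST_LOAD_FAST a,n → push 3,-9. Stack: [3, -9]
BINARY_OP * → 3 * -9 = -27. Stack: [-27]
LOAD_FAST a → push 3. Stack: [-27, 3]
BINARY_OP | → -27 | 3 = -25. Stack: [-25]
STORE_FAST p → p=-25. Stack: []
LOAD_FAST_LOAD_FAST w,a → push 42,3. Stack: [42, 3]
BINARY_OP + → 42 + 3 = 45. Stack: [45]
LOAD_FAST n → push -9. Stack: [45, -9]
BINARY_OP - → 45 - -9 = 54. Stack: [54]
STORE_FAST k → k=54. Stack: []
LOAD_FAST p → push -25. Stack: [-25]
RETURN_VALUE → return -25.

54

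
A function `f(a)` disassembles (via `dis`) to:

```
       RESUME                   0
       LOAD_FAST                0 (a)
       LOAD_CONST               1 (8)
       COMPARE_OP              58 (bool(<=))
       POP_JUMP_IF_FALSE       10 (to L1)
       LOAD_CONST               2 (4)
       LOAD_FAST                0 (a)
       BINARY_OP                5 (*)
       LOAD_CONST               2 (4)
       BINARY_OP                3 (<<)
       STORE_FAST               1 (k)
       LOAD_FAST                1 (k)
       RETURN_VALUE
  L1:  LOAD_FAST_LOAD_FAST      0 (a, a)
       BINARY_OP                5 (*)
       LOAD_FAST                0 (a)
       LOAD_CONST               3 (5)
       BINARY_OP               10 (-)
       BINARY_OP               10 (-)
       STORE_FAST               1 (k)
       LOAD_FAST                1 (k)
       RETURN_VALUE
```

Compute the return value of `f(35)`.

LOAD_FAST a → push 35. Stack: [35]
LOAD_CONST → push 8. Stack: [35, 8]
COMPARE_OP bool(<=) → 35 vs 8 = False. Stack: [False]
POP_JUMP_IF_FALSE → pop False; jump. Stack: []
LOAD_FAST_LOAD_FAST a,a → push 35,35. Stack: [35, 35]
BINARY_OP * → 35 * 35 = 1225. Stack: [1225]
LOAD_FAST a → push 35. Stack: [1225, 35]
LOAD_CONST → push 5. Stack: [1225, 35, 5]
BINARY_OP - → 35 - 5 = 30. Stack: [1225, 30]
BINARY_OP - → 1225 - 30 = 1195. Stack: [1195]
STORE_FAST k → k=1195. Stack: []
LOAD_FAST k → push 1195. Stack: [1195]
RETURN_VALUE → return 1195.

1195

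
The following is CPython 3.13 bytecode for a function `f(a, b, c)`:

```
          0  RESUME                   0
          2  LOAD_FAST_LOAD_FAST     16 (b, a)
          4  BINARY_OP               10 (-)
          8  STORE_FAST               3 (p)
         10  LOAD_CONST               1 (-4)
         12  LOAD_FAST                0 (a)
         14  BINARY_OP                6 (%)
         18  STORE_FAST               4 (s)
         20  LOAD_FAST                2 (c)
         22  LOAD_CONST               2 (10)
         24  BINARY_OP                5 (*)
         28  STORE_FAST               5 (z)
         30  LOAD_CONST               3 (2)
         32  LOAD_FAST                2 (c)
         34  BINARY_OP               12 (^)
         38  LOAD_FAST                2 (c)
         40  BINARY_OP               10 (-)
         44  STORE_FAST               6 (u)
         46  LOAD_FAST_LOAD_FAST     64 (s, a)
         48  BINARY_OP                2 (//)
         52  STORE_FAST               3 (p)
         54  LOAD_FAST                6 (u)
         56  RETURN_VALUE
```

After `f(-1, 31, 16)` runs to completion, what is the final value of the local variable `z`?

160

LOAD_FAST_LOAD_FAST b,a → push 31,-1. Stack: [31, -1]
BINARY_OP - → 31 - -1 = 32. Stack: [32]
STORE_FAST p → p=32. Stack: []
LOAD_CONST → push -4. Stack: [-4]
LOAD_FAST a → push -1. Stack: [-4, -1]
BINARY_OP % → -4 % -1 = 0. Stack: [0]
STORE_FAST s → s=0. Stack: []
LOAD_FAST c → push 16. Stack: [16]
LOAD_CONST → push 10. Stack: [16, 10]
BINARY_OP * → 16 * 10 = 160. Stack: [160]
STORE_FAST z → z=160. Stack: []
LOAD_CONST → push 2. Stack: [2]
LOAD_FAST c → push 16. Stack: [2, 16]
BINARY_OP ^ → 2 ^ 16 = 18. Stack: [18]
LOAD_FAST c → push 16. Stack: [18, 16]
BINARY_OP - → 18 - 16 = 2. Stack: [2]
STORE_FAST u → u=2. Stack: []
LOAD_FAST_LOAD_FAST s,a → push 0,-1. Stack: [0, -1]
BINARY_OP // → 0 // -1 = 0. Stack: [0]
STORE_FAST p → p=0. Stack: []
LOAD_FAST u → push 2. Stack: [2]
RETURN_VALUE → return 2.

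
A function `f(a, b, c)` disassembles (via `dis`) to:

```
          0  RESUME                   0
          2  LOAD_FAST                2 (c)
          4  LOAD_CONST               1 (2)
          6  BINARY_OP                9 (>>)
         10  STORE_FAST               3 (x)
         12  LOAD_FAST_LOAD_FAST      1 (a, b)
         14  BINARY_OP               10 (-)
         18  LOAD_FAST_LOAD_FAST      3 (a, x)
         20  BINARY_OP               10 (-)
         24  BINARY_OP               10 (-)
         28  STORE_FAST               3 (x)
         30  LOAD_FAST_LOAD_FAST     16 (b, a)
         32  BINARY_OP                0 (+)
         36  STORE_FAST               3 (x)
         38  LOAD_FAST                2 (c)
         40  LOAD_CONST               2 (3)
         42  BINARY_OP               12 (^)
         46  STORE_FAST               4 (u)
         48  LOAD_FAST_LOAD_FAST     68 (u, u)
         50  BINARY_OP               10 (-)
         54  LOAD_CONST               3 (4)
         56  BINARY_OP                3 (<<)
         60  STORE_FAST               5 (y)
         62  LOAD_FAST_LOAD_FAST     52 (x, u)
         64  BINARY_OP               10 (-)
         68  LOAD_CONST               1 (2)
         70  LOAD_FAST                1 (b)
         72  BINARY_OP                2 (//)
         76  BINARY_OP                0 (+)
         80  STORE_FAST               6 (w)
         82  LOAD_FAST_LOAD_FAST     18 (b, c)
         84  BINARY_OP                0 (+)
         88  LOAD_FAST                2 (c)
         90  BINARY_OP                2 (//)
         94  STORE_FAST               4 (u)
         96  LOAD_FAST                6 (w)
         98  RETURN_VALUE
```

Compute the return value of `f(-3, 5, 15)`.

LOAD_FAST c → push 15. Stack: [15]
LOAD_CONST → push 2. Stack: [15, 2]
BINARY_OP >> → 15 >> 2 = 3. Stack: [3]
STORE_FAST x → x=3. Stack: []
LOAD_FAST_LOAD_FAST a,b → push -3,5. Stack: [-3, 5]
BINARY_OP - → -3 - 5 = -8. Stack: [-8]
LOAD_FAST_LOAD_FAST a,x → push -3,3. Stack: [-8, -3, 3]
BINARY_OP - → -3 - 3 = -6. Stack: [-8, -6]
BINARY_OP - → -8 - -6 = -2. Stack: [-2]
STORE_FAST x → x=-2. Stack: []
LOAD_FAST_LOAD_FAST b,a → push 5,-3. Stack: [5, -3]
BINARY_OP + → 5 + -3 = 2. Stack: [2]
STORE_FAST x → x=2. Stack: []
LOAD_FAST c → push 15. Stack: [15]
LOAD_CONST → push 3. Stack: [15, 3]
BINARY_OP ^ → 15 ^ 3 = 12. Stack: [12]
STORE_FAST u → u=12. Stack: []
LOAD_FAST_LOAD_FAST u,u → push 12,12. Stack: [12, 12]
BINARY_OP - → 12 - 12 = 0. Stack: [0]
LOAD_CONST → push 4. Stack: [0, 4]
BINARY_OP << → 0 << 4 = 0. Stack: [0]
STORE_FAST y → y=0. Stack: []
LOAD_FAST_LOAD_FAST x,u → push 2,12. Stack: [2, 12]
BINARY_OP - → 2 - 12 = -10. Stack: [-10]
LOAD_CONST → push 2. Stack: [-10, 2]
LOAD_FAST b → push 5. Stack: [-10, 2, 5]
BINARY_OP // → 2 // 5 = 0. Stack: [-10, 0]
BINARY_OP + → -10 + 0 = -10. Stack: [-10]
STORE_FAST w → w=-10. Stack: []
LOAD_FAST_LOAD_FAST b,c → push 5,15. Stack: [5, 15]
BINARY_OP + → 5 + 15 = 20. Stack: [20]
LOAD_FAST c → push 15. Stack: [20, 15]
BINARY_OP // → 20 // 15 = 1. Stack: [1]
STORE_FAST u → u=1. Stack: []
LOAD_FAST w → push -10. Stack: [-10]
RETURN_VALUE → return -10.

-10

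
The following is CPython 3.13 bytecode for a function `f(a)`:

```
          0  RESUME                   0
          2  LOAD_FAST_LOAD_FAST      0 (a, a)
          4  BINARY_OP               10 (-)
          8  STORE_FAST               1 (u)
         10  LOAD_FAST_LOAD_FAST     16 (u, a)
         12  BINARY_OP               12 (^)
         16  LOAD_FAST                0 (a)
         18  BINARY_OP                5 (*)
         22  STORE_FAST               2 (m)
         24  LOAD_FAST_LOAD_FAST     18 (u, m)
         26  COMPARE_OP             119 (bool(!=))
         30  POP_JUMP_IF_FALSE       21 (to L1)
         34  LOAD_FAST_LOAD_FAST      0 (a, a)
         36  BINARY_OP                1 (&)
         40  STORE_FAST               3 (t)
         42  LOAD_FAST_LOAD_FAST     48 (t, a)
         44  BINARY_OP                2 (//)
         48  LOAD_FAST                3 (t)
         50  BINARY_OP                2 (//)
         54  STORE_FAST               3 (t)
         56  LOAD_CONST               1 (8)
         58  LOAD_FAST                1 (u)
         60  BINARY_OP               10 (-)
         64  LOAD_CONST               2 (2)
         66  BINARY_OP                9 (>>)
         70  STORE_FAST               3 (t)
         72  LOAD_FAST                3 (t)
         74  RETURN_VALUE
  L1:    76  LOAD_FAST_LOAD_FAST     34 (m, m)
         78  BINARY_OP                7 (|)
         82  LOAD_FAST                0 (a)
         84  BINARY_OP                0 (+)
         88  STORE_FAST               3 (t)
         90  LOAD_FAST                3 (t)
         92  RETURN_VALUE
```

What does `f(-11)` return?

LOAD_FAST_LOAD_FAST a,a → push -11,-11. Stack: [-11, -11]
BINARY_OP - → -11 - -11 = 0. Stack: [0]
STORE_FAST u → u=0. Stack: []
LOAD_FAST_LOAD_FAST u,a → push 0,-11. Stack: [0, -11]
BINARY_OP ^ → 0 ^ -11 = -11. Stack: [-11]
LOAD_FAST a → push -11. Stack: [-11, -11]
BINARY_OP * → -11 * -11 = 121. Stack: [121]
STORE_FAST m → m=121. Stack: []
LOAD_FAST_LOAD_FAST u,m → push 0,121. Stack: [0, 121]
COMPARE_OP bool(!=) → 0 vs 121 = True. Stack: [True]
POP_JUMP_IF_FALSE → pop True; no jump. Stack: []
LOAD_FAST_LOAD_FAST a,a → push -11,-11. Stack: [-11, -11]
BINARY_OP & → -11 & -11 = -11. Stack: [-11]
STORE_FAST t → t=-11. Stack: []
LOAD_FAST_LOAD_FAST t,a → push -11,-11. Stack: [-11, -11]
BINARY_OP // → -11 // -11 = 1. Stack: [1]
LOAD_FAST t → push -11. Stack: [1, -11]
BINARY_OP // → 1 // -11 = -1. Stack: [-1]
STORE_FAST t → t=-1. Stack: []
LOAD_CONST → push 8. Stack: [8]
LOAD_FAST u → push 0. Stack: [8, 0]
BINARY_OP - → 8 - 0 = 8. Stack: [8]
LOAD_CONST → push 2. Stack: [8, 2]
BINARY_OP >> → 8 >> 2 = 2. Stack: [2]
STORE_FAST t → t=2. Stack: []
LOAD_FAST t → push 2. Stack: [2]
RETURN_VALUE → return 2.

2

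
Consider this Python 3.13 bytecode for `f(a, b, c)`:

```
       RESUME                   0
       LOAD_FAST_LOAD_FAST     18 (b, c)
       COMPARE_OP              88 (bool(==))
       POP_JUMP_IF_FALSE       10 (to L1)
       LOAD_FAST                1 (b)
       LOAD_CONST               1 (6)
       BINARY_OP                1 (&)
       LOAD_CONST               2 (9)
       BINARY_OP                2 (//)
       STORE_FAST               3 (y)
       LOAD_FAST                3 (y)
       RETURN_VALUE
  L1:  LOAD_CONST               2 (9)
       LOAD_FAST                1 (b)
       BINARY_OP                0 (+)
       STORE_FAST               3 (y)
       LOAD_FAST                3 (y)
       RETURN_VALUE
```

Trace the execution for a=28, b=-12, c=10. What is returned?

LOAD_FAST_LOAD_FAST b,c → push -12,10. Stack: [-12, 10]
COMPARE_OP bool(==) → -12 vs 10 = False. Stack: [False]
POP_JUMP_IF_FALSE → pop False; jump. Stack: []
LOAD_CONST → push 9. Stack: [9]
LOAD_FAST b → push -12. Stack: [9, -12]
BINARY_OP + → 9 + -12 = -3. Stack: [-3]
STORE_FAST y → y=-3. Stack: []
LOAD_FAST y → push -3. Stack: [-3]
RETURN_VALUE → return -3.

-3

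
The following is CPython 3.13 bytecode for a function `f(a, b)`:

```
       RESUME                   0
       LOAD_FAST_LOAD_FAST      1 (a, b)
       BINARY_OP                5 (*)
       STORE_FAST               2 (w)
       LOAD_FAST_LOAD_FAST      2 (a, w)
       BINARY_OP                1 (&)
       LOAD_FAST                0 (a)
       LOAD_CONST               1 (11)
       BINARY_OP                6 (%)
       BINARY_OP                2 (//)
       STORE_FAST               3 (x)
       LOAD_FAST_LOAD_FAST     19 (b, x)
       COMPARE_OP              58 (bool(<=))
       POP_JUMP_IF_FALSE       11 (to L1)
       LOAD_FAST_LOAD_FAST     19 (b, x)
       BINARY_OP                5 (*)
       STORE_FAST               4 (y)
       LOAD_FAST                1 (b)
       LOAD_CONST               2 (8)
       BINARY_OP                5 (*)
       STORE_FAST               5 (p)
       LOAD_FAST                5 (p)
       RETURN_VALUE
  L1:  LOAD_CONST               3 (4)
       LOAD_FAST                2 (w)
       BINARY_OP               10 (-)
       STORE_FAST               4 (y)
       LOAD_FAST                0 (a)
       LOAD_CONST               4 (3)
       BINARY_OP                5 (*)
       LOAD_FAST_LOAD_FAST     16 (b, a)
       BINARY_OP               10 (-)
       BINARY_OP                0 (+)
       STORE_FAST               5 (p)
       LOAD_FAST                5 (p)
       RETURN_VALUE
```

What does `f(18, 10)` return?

46

LOAD_FAST_LOAD_FAST a,b → push 18,10. Stack: [18, 10]
BINARY_OP * → 18 * 10 = 180. Stack: [180]
STORE_FAST w → w=180. Stack: []
LOAD_FAST_LOAD_FAST a,w → push 18,180. Stack: [18, 180]
BINARY_OP & → 18 & 180 = 16. Stack: [16]
LOAD_FAST a → push 18. Stack: [16, 18]
LOAD_CONST → push 11. Stack: [16, 18, 11]
BINARY_OP % → 18 % 11 = 7. Stack: [16, 7]
BINARY_OP // → 16 // 7 = 2. Stack: [2]
STORE_FAST x → x=2. Stack: []
LOAD_FAST_LOAD_FAST b,x → push 10,2. Stack: [10, 2]
COMPARE_OP bool(<=) → 10 vs 2 = False. Stack: [False]
POP_JUMP_IF_FALSE → pop False; jump. Stack: []
LOAD_CONST → push 4. Stack: [4]
LOAD_FAST w → push 180. Stack: [4, 180]
BINARY_OP - → 4 - 180 = -176. Stack: [-176]
STORE_FAST y → y=-176. Stack: []
LOAD_FAST a → push 18. Stack: [18]
LOAD_CONST → push 3. Stack: [18, 3]
BINARY_OP * → 18 * 3 = 54. Stack: [54]
LOAD_FAST_LOAD_FAST b,a → push 10,18. Stack: [54, 10, 18]
BINARY_OP - → 10 - 18 = -8. Stack: [54, -8]
BINARY_OP + → 54 + -8 = 46. Stack: [46]
STORE_FAST p → p=46. Stack: []
LOAD_FAST p → push 46. Stack: [46]
RETURN_VALUE → return 46.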